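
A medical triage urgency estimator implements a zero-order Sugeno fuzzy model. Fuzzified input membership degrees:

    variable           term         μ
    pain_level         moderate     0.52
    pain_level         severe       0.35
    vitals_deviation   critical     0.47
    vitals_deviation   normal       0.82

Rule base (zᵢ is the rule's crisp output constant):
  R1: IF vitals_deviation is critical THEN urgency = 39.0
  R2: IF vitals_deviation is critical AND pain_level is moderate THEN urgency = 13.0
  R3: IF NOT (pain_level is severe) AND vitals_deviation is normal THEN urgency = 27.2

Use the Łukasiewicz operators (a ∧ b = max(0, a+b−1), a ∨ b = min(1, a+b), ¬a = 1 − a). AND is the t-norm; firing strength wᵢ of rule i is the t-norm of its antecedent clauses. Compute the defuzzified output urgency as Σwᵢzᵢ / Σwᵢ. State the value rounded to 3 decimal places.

33.100

R1 (z=39.0): critical=0.47 → w = 0.47
R2 (z=13.0): critical=0.47, moderate=0.52; AND[max(0, a+b−1)] → w = 0.00
R3 (z=27.2): ¬severe=1−0.35=0.65, normal=0.82; AND[max(0, a+b−1)] → w = 0.47
Weighted average = (0.47·39.0 + 0.00·13.0 + 0.47·27.2) / (0.47 + 0.00 + 0.47)
  = 31.1140 / 0.9400 = 33.100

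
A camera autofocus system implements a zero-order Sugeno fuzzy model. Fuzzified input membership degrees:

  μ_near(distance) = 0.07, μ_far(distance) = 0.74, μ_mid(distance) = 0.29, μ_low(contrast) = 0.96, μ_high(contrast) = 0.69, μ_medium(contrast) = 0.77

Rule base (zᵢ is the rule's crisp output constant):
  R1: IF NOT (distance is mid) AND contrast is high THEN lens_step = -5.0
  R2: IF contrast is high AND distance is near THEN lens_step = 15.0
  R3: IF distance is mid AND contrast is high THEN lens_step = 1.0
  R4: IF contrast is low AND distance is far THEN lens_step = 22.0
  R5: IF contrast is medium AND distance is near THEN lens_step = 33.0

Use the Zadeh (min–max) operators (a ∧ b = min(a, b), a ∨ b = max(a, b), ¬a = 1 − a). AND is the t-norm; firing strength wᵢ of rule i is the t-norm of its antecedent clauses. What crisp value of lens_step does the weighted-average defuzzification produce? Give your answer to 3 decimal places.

R1 (z=-5.0): ¬mid=1−0.29=0.71, high=0.69; AND[min(a, b)] → w = 0.69
R2 (z=15.0): high=0.69, near=0.07; AND[min(a, b)] → w = 0.07
R3 (z=1.0): mid=0.29, high=0.69; AND[min(a, b)] → w = 0.29
R4 (z=22.0): low=0.96, far=0.74; AND[min(a, b)] → w = 0.74
R5 (z=33.0): medium=0.77, near=0.07; AND[min(a, b)] → w = 0.07
Weighted average = (0.69·-5.0 + 0.07·15.0 + 0.29·1.0 + 0.74·22.0 + 0.07·33.0) / (0.69 + 0.07 + 0.29 + 0.74 + 0.07)
  = 16.4800 / 1.8600 = 8.860

8.860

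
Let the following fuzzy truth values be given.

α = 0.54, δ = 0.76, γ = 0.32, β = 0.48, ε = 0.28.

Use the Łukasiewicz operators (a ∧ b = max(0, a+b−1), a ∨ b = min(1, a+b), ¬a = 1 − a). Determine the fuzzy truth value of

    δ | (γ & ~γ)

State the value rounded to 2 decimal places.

0.76

~γ = 1 − 0.32 = 0.68
γ & ~γ = max(0, a+b−1) on (0.32, 0.68) = 0.00
δ | (γ & ~γ) = min(1, a+b) on (0.76, 0.00) = 0.76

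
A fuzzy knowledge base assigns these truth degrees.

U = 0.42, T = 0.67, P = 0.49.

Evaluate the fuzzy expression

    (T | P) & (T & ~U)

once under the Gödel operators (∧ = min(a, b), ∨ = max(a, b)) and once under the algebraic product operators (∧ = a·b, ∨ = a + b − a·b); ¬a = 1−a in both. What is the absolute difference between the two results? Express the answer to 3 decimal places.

0.257

Under Gödel:
  T | P = max(a, b) on (0.67, 0.49) = 0.67
  ~U = 1 − 0.42 = 0.58
  T & ~U = min(a, b) on (0.67, 0.58) = 0.58
  (T | P) & (T & ~U) = min(a, b) on (0.67, 0.58) = 0.58
  → value = 0.5800
Under algebraic product:
  T | P = a + b − a·b on (0.6700, 0.4900) = 0.8317
  ~U = 1 − 0.4200 = 0.5800
  T & ~U = a·b on (0.6700, 0.5800) = 0.3886
  (T | P) & (T & ~U) = a·b on (0.8317, 0.3886) = 0.3232
  → value = 0.3232
|0.5800 − 0.3232| = 0.257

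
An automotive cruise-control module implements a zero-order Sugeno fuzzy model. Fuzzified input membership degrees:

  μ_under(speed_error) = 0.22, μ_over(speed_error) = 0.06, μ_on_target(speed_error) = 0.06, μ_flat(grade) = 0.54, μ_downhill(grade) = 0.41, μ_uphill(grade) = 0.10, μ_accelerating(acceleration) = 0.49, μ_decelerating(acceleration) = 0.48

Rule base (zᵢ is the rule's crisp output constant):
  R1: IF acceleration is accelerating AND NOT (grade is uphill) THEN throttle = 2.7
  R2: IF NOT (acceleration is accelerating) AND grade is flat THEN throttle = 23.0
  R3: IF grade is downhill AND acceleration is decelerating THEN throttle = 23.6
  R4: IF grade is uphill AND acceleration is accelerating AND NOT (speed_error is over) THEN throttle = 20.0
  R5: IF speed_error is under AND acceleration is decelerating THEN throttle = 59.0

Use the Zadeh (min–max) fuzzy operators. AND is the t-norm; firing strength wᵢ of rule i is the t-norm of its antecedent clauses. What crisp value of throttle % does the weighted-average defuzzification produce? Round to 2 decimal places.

21.80

R1 (z=2.7): accelerating=0.49, ¬uphill=1−0.10=0.90; AND[min(a, b)] → w = 0.49
R2 (z=23.0): ¬accelerating=1−0.49=0.51, flat=0.54; AND[min(a, b)] → w = 0.51
R3 (z=23.6): downhill=0.41, decelerating=0.48; AND[min(a, b)] → w = 0.41
R4 (z=20.0): uphill=0.10, accelerating=0.49, ¬over=1−0.06=0.94; AND[min(a, b)] → w = 0.10
R5 (z=59.0): under=0.22, decelerating=0.48; AND[min(a, b)] → w = 0.22
Weighted average = (0.49·2.7 + 0.51·23.0 + 0.41·23.6 + 0.10·20.0 + 0.22·59.0) / (0.49 + 0.51 + 0.41 + 0.10 + 0.22)
  = 37.7090 / 1.7300 = 21.80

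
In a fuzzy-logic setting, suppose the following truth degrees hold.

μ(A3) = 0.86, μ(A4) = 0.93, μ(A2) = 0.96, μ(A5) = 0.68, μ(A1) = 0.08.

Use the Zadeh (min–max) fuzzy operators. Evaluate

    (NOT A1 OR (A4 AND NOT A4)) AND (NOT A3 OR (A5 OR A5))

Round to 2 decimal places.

NOT A1 = 1 − 0.08 = 0.92
NOT A4 = 1 − 0.93 = 0.07
A4 AND NOT A4 = min(a, b) on (0.93, 0.07) = 0.07
NOT A1 OR (A4 AND NOT A4) = max(a, b) on (0.92, 0.07) = 0.92
NOT A3 = 1 − 0.86 = 0.14
A5 OR A5 = max(a, b) on (0.68, 0.68) = 0.68
NOT A3 OR (A5 OR A5) = max(a, b) on (0.14, 0.68) = 0.68
(NOT A1 OR (A4 AND NOT A4)) AND (NOT A3 OR (A5 OR A5)) = min(a, b) on (0.92, 0.68) = 0.68

0.68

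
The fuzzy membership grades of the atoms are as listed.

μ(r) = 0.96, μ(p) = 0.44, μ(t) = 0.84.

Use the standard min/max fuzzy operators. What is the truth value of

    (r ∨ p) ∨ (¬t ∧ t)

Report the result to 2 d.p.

r ∨ p = max(a, b) on (0.96, 0.44) = 0.96
¬t = 1 − 0.84 = 0.16
¬t ∧ t = min(a, b) on (0.16, 0.84) = 0.16
(r ∨ p) ∨ (¬t ∧ t) = max(a, b) on (0.96, 0.16) = 0.96

0.96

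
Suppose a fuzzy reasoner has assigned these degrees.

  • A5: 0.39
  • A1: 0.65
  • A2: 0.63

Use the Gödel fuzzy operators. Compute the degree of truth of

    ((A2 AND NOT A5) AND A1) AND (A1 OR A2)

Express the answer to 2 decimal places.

NOT A5 = 1 − 0.39 = 0.61
A2 AND NOT A5 = min(a, b) on (0.63, 0.61) = 0.61
(A2 AND NOT A5) AND A1 = min(a, b) on (0.61, 0.65) = 0.61
A1 OR A2 = max(a, b) on (0.65, 0.63) = 0.65
((A2 AND NOT A5) AND A1) AND (A1 OR A2) = min(a, b) on (0.61, 0.65) = 0.61

0.61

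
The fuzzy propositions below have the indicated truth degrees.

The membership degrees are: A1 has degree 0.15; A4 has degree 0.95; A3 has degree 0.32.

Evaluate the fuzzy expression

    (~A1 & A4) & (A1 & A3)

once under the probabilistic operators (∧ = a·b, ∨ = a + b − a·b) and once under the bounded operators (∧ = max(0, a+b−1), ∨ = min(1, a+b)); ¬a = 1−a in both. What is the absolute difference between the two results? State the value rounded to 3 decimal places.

Under probabilistic:
  ~A1 = 1 − 0.1500 = 0.8500
  ~A1 & A4 = a·b on (0.8500, 0.9500) = 0.8075
  A1 & A3 = a·b on (0.1500, 0.3200) = 0.0480
  (~A1 & A4) & (A1 & A3) = a·b on (0.8075, 0.0480) = 0.0388
  → value = 0.0388
Under bounded:
  ~A1 = 1 − 0.15 = 0.85
  ~A1 & A4 = max(0, a+b−1) on (0.85, 0.95) = 0.80
  A1 & A3 = max(0, a+b−1) on (0.15, 0.32) = 0.00
  (~A1 & A4) & (A1 & A3) = max(0, a+b−1) on (0.80, 0.00) = 0.00
  → value = 0.0000
|0.0388 − 0.0000| = 0.039

0.039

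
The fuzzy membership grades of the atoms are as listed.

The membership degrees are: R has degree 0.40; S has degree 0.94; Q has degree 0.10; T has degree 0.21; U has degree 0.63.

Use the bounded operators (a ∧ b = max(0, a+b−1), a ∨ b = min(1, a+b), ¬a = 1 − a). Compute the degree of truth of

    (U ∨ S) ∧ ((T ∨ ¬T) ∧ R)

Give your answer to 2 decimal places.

U ∨ S = min(1, a+b) on (0.63, 0.94) = 1.00
¬T = 1 − 0.21 = 0.79
T ∨ ¬T = min(1, a+b) on (0.21, 0.79) = 1.00
(T ∨ ¬T) ∧ R = max(0, a+b−1) on (1.00, 0.40) = 0.40
(U ∨ S) ∧ ((T ∨ ¬T) ∧ R) = max(0, a+b−1) on (1.00, 0.40) = 0.40

0.40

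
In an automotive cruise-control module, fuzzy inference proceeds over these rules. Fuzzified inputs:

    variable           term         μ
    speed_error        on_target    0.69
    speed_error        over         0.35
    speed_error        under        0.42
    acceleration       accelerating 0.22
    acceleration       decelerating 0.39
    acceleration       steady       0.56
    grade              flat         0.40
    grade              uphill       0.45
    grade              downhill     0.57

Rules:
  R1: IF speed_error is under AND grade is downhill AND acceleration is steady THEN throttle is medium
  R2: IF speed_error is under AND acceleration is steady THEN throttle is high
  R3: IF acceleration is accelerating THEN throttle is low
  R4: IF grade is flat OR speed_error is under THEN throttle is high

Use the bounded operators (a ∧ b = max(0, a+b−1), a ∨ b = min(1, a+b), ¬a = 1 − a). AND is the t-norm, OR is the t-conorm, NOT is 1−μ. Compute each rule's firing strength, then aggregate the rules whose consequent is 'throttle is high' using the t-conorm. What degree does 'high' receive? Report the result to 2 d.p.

0.82

R1: under=0.42, downhill=0.57, steady=0.56; AND[max(0, a+b−1)] → w = 0.00
R2: under=0.42, steady=0.56; AND[max(0, a+b−1)] → w = 0.00
R3: accelerating=0.22 → w = 0.22
R4: flat=0.40, under=0.42; OR[min(1, a+b)] → w = 0.82
Rules with consequent 'high': {R2, R4} → strengths 0.00, 0.82
Aggregate via t-conorm [min(1, a+b)]: 0.82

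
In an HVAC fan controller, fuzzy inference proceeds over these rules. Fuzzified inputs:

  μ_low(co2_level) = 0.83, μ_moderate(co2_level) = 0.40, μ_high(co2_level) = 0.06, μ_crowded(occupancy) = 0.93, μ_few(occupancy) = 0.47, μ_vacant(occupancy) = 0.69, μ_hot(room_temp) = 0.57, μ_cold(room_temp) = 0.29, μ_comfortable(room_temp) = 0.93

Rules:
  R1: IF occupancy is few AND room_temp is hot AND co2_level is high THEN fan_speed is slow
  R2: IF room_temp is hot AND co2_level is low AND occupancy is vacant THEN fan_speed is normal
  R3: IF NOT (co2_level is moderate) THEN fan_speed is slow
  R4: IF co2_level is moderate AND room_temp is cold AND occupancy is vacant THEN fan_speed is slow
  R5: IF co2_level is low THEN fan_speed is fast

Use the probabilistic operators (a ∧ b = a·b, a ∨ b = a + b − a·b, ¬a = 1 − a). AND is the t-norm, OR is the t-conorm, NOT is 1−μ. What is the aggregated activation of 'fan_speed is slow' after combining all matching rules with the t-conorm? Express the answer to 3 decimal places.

0.638

R1: few=0.47, hot=0.57, high=0.06; AND[a·b] → w = 0.0161
R2: hot=0.57, low=0.83, vacant=0.69; AND[a·b] → w = 0.3264
R3: ¬moderate=1−0.40=0.60 → w = 0.6000
R4: moderate=0.40, cold=0.29, vacant=0.69; AND[a·b] → w = 0.0800
R5: low=0.83 → w = 0.8300
Rules with consequent 'slow': {R1, R3, R4} → strengths 0.0161, 0.6000, 0.0800
Aggregate via t-conorm [a + b − a·b]: 0.6379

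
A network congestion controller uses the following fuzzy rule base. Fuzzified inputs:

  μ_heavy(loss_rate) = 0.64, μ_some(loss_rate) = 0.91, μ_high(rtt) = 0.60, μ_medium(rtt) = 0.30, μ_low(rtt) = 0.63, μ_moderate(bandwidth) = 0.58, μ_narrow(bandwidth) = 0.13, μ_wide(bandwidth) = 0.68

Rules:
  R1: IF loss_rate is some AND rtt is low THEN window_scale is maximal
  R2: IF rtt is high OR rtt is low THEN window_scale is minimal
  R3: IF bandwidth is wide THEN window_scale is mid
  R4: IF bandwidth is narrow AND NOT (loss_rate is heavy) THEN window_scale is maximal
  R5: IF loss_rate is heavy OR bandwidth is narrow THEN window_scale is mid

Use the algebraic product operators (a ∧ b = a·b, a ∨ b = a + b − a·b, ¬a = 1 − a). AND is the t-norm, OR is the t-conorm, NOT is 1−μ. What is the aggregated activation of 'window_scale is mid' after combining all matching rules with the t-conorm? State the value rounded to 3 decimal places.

0.900

R1: some=0.91, low=0.63; AND[a·b] → w = 0.5733
R2: high=0.60, low=0.63; OR[a + b − a·b] → w = 0.8520
R3: wide=0.68 → w = 0.6800
R4: narrow=0.13, ¬heavy=1−0.64=0.36; AND[a·b] → w = 0.0468
R5: heavy=0.64, narrow=0.13; OR[a + b − a·b] → w = 0.6868
Rules with consequent 'mid': {R3, R5} → strengths 0.6800, 0.6868
Aggregate via t-conorm [a + b − a·b]: 0.8998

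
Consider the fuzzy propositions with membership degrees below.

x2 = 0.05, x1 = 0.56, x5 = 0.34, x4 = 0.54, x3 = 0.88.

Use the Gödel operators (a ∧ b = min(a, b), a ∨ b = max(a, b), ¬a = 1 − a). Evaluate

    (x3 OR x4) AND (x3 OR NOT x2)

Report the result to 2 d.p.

0.88

x3 OR x4 = max(a, b) on (0.88, 0.54) = 0.88
NOT x2 = 1 − 0.05 = 0.95
x3 OR NOT x2 = max(a, b) on (0.88, 0.95) = 0.95
(x3 OR x4) AND (x3 OR NOT x2) = min(a, b) on (0.88, 0.95) = 0.88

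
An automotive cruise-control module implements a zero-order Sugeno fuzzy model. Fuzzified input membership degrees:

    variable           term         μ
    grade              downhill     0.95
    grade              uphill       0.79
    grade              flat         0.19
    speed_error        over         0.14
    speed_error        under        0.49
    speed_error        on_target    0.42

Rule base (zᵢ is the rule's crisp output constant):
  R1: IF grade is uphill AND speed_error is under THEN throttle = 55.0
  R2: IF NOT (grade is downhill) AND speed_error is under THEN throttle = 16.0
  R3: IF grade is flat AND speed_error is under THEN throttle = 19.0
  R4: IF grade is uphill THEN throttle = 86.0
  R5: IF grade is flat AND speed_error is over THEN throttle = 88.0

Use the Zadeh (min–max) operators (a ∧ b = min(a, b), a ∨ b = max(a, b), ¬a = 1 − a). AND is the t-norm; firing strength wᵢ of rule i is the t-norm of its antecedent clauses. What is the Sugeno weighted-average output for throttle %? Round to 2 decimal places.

67.24

R1 (z=55.0): uphill=0.79, under=0.49; AND[min(a, b)] → w = 0.49
R2 (z=16.0): ¬downhill=1−0.95=0.05, under=0.49; AND[min(a, b)] → w = 0.05
R3 (z=19.0): flat=0.19, under=0.49; AND[min(a, b)] → w = 0.19
R4 (z=86.0): uphill=0.79 → w = 0.79
R5 (z=88.0): flat=0.19, over=0.14; AND[min(a, b)] → w = 0.14
Weighted average = (0.49·55.0 + 0.05·16.0 + 0.19·19.0 + 0.79·86.0 + 0.14·88.0) / (0.49 + 0.05 + 0.19 + 0.79 + 0.14)
  = 111.6200 / 1.6600 = 67.24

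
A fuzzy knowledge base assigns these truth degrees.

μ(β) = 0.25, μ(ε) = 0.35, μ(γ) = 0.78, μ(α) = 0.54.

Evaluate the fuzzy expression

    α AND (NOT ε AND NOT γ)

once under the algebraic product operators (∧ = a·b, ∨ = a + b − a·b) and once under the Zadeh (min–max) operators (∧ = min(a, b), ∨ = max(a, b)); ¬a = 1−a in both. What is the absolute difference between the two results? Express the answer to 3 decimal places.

Under algebraic product:
  NOT ε = 1 − 0.3500 = 0.6500
  NOT γ = 1 − 0.7800 = 0.2200
  NOT ε AND NOT γ = a·b on (0.6500, 0.2200) = 0.1430
  α AND (NOT ε AND NOT γ) = a·b on (0.5400, 0.1430) = 0.0772
  → value = 0.0772
Under Zadeh (min–max):
  NOT ε = 1 − 0.35 = 0.65
  NOT γ = 1 − 0.78 = 0.22
  NOT ε AND NOT γ = min(a, b) on (0.65, 0.22) = 0.22
  α AND (NOT ε AND NOT γ) = min(a, b) on (0.54, 0.22) = 0.22
  → value = 0.2200
|0.0772 − 0.2200| = 0.143

0.143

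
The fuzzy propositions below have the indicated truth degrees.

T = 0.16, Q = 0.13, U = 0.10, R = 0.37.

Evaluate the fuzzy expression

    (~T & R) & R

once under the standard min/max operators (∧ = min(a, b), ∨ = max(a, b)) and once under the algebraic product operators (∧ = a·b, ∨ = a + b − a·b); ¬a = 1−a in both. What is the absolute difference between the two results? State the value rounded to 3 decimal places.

Under standard min/max:
  ~T = 1 − 0.16 = 0.84
  ~T & R = min(a, b) on (0.84, 0.37) = 0.37
  (~T & R) & R = min(a, b) on (0.37, 0.37) = 0.37
  → value = 0.3700
Under algebraic product:
  ~T = 1 − 0.1600 = 0.8400
  ~T & R = a·b on (0.8400, 0.3700) = 0.3108
  (~T & R) & R = a·b on (0.3108, 0.3700) = 0.1150
  → value = 0.1150
|0.3700 − 0.1150| = 0.255

0.255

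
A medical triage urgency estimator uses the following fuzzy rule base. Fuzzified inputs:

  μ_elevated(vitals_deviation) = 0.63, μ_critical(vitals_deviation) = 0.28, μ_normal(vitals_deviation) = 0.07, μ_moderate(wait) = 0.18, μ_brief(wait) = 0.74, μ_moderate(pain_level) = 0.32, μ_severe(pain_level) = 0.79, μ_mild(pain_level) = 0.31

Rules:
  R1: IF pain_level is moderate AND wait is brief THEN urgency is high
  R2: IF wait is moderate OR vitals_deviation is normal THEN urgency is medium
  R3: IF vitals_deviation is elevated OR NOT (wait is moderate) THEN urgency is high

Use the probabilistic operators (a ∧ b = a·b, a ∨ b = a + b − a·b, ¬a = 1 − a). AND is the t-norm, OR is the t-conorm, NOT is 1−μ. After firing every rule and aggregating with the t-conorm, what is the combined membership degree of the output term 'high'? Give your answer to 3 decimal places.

R1: moderate=0.32, brief=0.74; AND[a·b] → w = 0.2368
R2: moderate=0.18, normal=0.07; OR[a + b − a·b] → w = 0.2374
R3: elevated=0.63, ¬moderate=1−0.18=0.82; OR[a + b − a·b] → w = 0.9334
Rules with consequent 'high': {R1, R3} → strengths 0.2368, 0.9334
Aggregate via t-conorm [a + b − a·b]: 0.9492

0.949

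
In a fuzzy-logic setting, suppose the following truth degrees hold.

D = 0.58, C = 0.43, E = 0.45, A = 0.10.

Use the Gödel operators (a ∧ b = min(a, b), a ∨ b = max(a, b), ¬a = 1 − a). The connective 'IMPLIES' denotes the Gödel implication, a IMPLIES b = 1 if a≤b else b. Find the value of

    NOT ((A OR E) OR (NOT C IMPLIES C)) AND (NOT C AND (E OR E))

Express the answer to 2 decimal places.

A OR E = max(a, b) on (0.10, 0.45) = 0.45
NOT C = 1 − 0.43 = 0.57
NOT C IMPLIES C  [Gödel: 1 if a≤b else b] with a=0.57, b=0.43 → 0.43
(A OR E) OR (NOT C IMPLIES C) = max(a, b) on (0.45, 0.43) = 0.45
NOT ((A OR E) OR (NOT C IMPLIES C)) = 1 − 0.45 = 0.55
NOT C = 1 − 0.43 = 0.57
E OR E = max(a, b) on (0.45, 0.45) = 0.45
NOT C AND (E OR E) = min(a, b) on (0.57, 0.45) = 0.45
NOT ((A OR E) OR (NOT C IMPLIES C)) AND (NOT C AND (E OR E)) = min(a, b) on (0.55, 0.45) = 0.45

0.45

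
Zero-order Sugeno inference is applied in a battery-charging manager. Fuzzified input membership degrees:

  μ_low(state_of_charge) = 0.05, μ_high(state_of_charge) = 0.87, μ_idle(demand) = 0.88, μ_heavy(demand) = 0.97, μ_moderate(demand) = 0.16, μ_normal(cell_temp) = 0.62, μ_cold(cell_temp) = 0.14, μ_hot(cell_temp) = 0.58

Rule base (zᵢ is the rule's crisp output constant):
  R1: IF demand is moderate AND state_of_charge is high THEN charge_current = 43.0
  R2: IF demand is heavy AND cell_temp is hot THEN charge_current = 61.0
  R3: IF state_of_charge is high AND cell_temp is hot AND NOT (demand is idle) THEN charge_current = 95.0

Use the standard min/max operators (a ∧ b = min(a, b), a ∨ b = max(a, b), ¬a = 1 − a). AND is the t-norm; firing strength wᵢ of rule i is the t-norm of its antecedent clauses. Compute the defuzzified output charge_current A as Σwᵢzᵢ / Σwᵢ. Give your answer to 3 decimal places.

R1 (z=43.0): moderate=0.16, high=0.87; AND[min(a, b)] → w = 0.16
R2 (z=61.0): heavy=0.97, hot=0.58; AND[min(a, b)] → w = 0.58
R3 (z=95.0): high=0.87, hot=0.58, ¬idle=1−0.88=0.12; AND[min(a, b)] → w = 0.12
Weighted average = (0.16·43.0 + 0.58·61.0 + 0.12·95.0) / (0.16 + 0.58 + 0.12)
  = 53.6600 / 0.8600 = 62.395

62.395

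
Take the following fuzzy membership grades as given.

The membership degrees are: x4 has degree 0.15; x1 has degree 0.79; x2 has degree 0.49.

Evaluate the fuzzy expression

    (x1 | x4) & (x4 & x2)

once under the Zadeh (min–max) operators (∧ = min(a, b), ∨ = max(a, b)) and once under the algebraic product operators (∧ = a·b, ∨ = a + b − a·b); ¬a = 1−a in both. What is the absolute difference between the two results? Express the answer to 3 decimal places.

Under Zadeh (min–max):
  x1 | x4 = max(a, b) on (0.79, 0.15) = 0.79
  x4 & x2 = min(a, b) on (0.15, 0.49) = 0.15
  (x1 | x4) & (x4 & x2) = min(a, b) on (0.79, 0.15) = 0.15
  → value = 0.1500
Under algebraic product:
  x1 | x4 = a + b − a·b on (0.7900, 0.1500) = 0.8215
  x4 & x2 = a·b on (0.1500, 0.4900) = 0.0735
  (x1 | x4) & (x4 & x2) = a·b on (0.8215, 0.0735) = 0.0604
  → value = 0.0604
|0.1500 − 0.0604| = 0.090

0.090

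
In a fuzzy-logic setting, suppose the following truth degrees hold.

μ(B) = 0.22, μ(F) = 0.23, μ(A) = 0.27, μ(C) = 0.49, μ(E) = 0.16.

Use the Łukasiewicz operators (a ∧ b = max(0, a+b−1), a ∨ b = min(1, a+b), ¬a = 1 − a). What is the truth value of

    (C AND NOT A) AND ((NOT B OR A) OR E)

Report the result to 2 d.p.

NOT A = 1 − 0.27 = 0.73
C AND NOT A = max(0, a+b−1) on (0.49, 0.73) = 0.22
NOT B = 1 − 0.22 = 0.78
NOT B OR A = min(1, a+b) on (0.78, 0.27) = 1.00
(NOT B OR A) OR E = min(1, a+b) on (1.00, 0.16) = 1.00
(C AND NOT A) AND ((NOT B OR A) OR E) = max(0, a+b−1) on (0.22, 1.00) = 0.22

0.22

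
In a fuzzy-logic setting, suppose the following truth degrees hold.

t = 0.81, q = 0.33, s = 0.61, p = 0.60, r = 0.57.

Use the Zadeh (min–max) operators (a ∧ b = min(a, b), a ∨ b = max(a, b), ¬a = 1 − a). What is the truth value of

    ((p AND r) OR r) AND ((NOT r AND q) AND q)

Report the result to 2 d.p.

p AND r = min(a, b) on (0.60, 0.57) = 0.57
(p AND r) OR r = max(a, b) on (0.57, 0.57) = 0.57
NOT r = 1 − 0.57 = 0.43
NOT r AND q = min(a, b) on (0.43, 0.33) = 0.33
(NOT r AND q) AND q = min(a, b) on (0.33, 0.33) = 0.33
((p AND r) OR r) AND ((NOT r AND q) AND q) = min(a, b) on (0.57, 0.33) = 0.33

0.33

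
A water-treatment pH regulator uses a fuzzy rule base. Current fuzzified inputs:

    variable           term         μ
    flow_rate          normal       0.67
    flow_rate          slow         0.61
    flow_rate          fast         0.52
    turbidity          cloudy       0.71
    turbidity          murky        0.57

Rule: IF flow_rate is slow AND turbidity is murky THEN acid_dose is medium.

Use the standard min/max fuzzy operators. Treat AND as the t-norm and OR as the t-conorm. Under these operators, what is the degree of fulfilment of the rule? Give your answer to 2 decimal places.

0.57

firing strength: slow=0.61, murky=0.57; AND[min(a, b)] → w = 0.57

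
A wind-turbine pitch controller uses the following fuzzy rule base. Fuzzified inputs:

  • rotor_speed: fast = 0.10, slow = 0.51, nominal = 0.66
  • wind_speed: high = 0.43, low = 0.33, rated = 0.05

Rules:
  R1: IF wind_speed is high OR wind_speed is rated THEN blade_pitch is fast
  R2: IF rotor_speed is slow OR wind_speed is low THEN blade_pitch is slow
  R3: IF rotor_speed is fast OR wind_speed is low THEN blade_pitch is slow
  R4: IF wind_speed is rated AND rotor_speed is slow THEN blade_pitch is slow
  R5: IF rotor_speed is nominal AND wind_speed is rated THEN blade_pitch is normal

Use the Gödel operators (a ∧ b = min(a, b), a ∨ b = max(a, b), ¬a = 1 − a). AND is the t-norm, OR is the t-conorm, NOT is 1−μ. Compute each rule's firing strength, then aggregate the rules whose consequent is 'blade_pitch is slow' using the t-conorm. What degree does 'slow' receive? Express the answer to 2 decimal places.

0.51

R1: high=0.43, rated=0.05; OR[max(a, b)] → w = 0.43
R2: slow=0.51, low=0.33; OR[max(a, b)] → w = 0.51
R3: fast=0.10, low=0.33; OR[max(a, b)] → w = 0.33
R4: rated=0.05, slow=0.51; AND[min(a, b)] → w = 0.05
R5: nominal=0.66, rated=0.05; AND[min(a, b)] → w = 0.05
Rules with consequent 'slow': {R2, R3, R4} → strengths 0.51, 0.33, 0.05
Aggregate via t-conorm [max(a, b)]: 0.51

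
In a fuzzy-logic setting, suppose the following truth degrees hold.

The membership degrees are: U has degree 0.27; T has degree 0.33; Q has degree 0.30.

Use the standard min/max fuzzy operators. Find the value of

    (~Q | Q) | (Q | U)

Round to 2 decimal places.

~Q = 1 − 0.30 = 0.70
~Q | Q = max(a, b) on (0.70, 0.30) = 0.70
Q | U = max(a, b) on (0.30, 0.27) = 0.30
(~Q | Q) | (Q | U) = max(a, b) on (0.70, 0.30) = 0.70

0.70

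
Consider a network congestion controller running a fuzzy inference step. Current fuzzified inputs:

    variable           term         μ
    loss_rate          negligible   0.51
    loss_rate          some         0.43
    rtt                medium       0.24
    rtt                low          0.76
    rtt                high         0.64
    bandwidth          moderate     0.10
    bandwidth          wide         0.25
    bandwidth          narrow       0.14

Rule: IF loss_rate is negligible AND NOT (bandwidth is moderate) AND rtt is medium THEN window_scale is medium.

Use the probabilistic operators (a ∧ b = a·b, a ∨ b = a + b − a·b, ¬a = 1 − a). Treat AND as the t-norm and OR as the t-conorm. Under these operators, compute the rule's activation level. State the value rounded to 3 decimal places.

0.110

firing strength: negligible=0.51, ¬moderate=1−0.10=0.90, medium=0.24; AND[a·b] → w = 0.1102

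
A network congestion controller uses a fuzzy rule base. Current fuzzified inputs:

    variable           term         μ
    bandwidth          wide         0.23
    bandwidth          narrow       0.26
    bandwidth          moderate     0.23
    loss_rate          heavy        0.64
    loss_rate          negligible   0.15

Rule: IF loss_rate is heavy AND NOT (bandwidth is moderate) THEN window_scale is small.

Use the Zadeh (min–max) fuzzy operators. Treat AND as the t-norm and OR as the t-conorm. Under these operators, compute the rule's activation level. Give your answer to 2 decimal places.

0.64

firing strength: heavy=0.64, ¬moderate=1−0.23=0.77; AND[min(a, b)] → w = 0.64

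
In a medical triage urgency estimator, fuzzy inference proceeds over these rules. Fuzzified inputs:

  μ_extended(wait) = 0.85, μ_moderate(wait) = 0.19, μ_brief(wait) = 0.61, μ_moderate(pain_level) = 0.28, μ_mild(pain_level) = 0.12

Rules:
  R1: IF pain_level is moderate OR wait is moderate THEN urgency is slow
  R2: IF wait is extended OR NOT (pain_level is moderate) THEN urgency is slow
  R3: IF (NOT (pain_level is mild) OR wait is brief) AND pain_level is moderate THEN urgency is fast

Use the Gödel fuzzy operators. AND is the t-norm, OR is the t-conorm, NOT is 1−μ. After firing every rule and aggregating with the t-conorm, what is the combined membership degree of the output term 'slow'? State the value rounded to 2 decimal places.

R1: moderate=0.28, moderate=0.19; OR[max(a, b)] → w = 0.28
R2: extended=0.85, ¬moderate=1−0.28=0.72; OR[max(a, b)] → w = 0.85
R3: (¬mild=1−0.12=0.88 OR brief=0.61) = 0.88; AND[min(a, b)] with moderate=0.28 → w = 0.28
Rules with consequent 'slow': {R1, R2} → strengths 0.28, 0.85
Aggregate via t-conorm [max(a, b)]: 0.85

0.85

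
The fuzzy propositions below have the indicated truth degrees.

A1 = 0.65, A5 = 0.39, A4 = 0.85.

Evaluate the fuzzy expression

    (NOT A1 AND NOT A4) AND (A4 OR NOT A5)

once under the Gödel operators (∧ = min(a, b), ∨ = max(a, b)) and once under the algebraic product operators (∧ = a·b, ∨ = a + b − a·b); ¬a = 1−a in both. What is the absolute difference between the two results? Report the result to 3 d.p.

0.101

Under Gödel:
  NOT A1 = 1 − 0.65 = 0.35
  NOT A4 = 1 − 0.85 = 0.15
  NOT A1 AND NOT A4 = min(a, b) on (0.35, 0.15) = 0.15
  NOT A5 = 1 − 0.39 = 0.61
  A4 OR NOT A5 = max(a, b) on (0.85, 0.61) = 0.85
  (NOT A1 AND NOT A4) AND (A4 OR NOT A5) = min(a, b) on (0.15, 0.85) = 0.15
  → value = 0.1500
Under algebraic product:
  NOT A1 = 1 − 0.6500 = 0.3500
  NOT A4 = 1 − 0.8500 = 0.1500
  NOT A1 AND NOT A4 = a·b on (0.3500, 0.1500) = 0.0525
  NOT A5 = 1 − 0.3900 = 0.6100
  A4 OR NOT A5 = a + b − a·b on (0.8500, 0.6100) = 0.9415
  (NOT A1 AND NOT A4) AND (A4 OR NOT A5) = a·b on (0.0525, 0.9415) = 0.0494
  → value = 0.0494
|0.1500 − 0.0494| = 0.101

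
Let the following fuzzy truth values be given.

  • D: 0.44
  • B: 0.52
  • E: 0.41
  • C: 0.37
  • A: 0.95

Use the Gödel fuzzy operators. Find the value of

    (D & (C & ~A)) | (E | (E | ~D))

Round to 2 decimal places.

0.56

~A = 1 − 0.95 = 0.05
C & ~A = min(a, b) on (0.37, 0.05) = 0.05
D & (C & ~A) = min(a, b) on (0.44, 0.05) = 0.05
~D = 1 − 0.44 = 0.56
E | ~D = max(a, b) on (0.41, 0.56) = 0.56
E | (E | ~D) = max(a, b) on (0.41, 0.56) = 0.56
(D & (C & ~A)) | (E | (E | ~D)) = max(a, b) on (0.05, 0.56) = 0.56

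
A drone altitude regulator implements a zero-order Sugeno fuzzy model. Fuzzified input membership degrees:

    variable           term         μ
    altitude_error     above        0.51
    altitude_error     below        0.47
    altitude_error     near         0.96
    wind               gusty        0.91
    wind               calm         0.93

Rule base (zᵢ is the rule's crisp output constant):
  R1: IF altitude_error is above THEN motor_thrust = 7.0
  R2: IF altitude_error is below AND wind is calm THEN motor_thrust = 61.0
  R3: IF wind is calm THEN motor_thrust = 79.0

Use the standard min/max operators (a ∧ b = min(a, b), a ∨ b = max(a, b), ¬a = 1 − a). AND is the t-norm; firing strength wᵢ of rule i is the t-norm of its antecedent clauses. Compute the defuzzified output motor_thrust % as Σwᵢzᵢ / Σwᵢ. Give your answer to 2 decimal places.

55.35

R1 (z=7.0): above=0.51 → w = 0.51
R2 (z=61.0): below=0.47, calm=0.93; AND[min(a, b)] → w = 0.47
R3 (z=79.0): calm=0.93 → w = 0.93
Weighted average = (0.51·7.0 + 0.47·61.0 + 0.93·79.0) / (0.51 + 0.47 + 0.93)
  = 105.7100 / 1.9100 = 55.35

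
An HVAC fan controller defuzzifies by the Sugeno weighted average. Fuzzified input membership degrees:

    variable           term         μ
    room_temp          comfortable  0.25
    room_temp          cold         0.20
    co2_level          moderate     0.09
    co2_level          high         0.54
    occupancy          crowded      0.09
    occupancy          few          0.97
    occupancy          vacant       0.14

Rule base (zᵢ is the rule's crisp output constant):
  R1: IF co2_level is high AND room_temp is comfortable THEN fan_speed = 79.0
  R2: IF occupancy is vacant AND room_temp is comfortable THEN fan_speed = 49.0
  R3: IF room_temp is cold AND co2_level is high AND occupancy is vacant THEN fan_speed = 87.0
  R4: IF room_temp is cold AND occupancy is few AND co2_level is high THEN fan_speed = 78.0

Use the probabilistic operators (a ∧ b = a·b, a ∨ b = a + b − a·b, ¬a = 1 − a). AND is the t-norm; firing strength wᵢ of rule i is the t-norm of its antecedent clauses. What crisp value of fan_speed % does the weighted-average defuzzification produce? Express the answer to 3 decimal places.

75.434

R1 (z=79.0): high=0.54, comfortable=0.25; AND[a·b] → w = 0.1350
R2 (z=49.0): vacant=0.14, comfortable=0.25; AND[a·b] → w = 0.0350
R3 (z=87.0): cold=0.20, high=0.54, vacant=0.14; AND[a·b] → w = 0.0151
R4 (z=78.0): cold=0.20, few=0.97, high=0.54; AND[a·b] → w = 0.1048
Weighted average = (0.1350·79.0 + 0.0350·49.0 + 0.0151·87.0 + 0.1048·78.0) / (0.1350 + 0.0350 + 0.0151 + 0.1048)
  = 21.8667 / 0.2899 = 75.434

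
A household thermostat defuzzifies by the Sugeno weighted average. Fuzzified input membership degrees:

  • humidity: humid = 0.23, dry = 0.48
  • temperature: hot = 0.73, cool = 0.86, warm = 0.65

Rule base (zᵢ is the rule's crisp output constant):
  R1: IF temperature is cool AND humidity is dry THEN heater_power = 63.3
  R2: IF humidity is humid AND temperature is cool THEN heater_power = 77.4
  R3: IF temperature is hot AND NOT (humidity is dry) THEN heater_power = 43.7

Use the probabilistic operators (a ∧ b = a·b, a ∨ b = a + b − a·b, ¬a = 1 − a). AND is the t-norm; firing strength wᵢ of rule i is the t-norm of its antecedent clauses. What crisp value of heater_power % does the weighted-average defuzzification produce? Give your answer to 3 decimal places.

R1 (z=63.3): cool=0.86, dry=0.48; AND[a·b] → w = 0.4128
R2 (z=77.4): humid=0.23, cool=0.86; AND[a·b] → w = 0.1978
R3 (z=43.7): hot=0.73, ¬dry=1−0.48=0.52; AND[a·b] → w = 0.3796
Weighted average = (0.4128·63.3 + 0.1978·77.4 + 0.3796·43.7) / (0.4128 + 0.1978 + 0.3796)
  = 58.0285 / 0.9902 = 58.603

58.603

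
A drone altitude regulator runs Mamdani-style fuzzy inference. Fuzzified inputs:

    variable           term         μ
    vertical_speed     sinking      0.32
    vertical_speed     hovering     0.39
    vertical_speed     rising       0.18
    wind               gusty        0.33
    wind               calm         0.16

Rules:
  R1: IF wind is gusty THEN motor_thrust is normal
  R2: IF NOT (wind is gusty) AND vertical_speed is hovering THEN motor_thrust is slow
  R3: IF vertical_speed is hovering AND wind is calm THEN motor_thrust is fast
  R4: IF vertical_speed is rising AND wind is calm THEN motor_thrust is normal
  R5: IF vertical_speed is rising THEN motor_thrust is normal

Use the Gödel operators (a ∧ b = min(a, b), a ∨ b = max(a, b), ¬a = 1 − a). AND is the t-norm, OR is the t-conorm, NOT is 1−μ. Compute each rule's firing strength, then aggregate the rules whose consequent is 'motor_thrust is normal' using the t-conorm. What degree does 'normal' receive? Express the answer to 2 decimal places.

0.33

R1: gusty=0.33 → w = 0.33
R2: ¬gusty=1−0.33=0.67, hovering=0.39; AND[min(a, b)] → w = 0.39
R3: hovering=0.39, calm=0.16; AND[min(a, b)] → w = 0.16
R4: rising=0.18, calm=0.16; AND[min(a, b)] → w = 0.16
R5: rising=0.18 → w = 0.18
Rules with consequent 'normal': {R1, R4, R5} → strengths 0.33, 0.16, 0.18
Aggregate via t-conorm [max(a, b)]: 0.33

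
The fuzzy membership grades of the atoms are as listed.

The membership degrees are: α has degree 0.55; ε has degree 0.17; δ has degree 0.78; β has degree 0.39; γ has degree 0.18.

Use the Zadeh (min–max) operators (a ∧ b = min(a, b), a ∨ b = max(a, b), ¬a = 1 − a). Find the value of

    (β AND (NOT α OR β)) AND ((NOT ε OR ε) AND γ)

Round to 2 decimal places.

0.18

NOT α = 1 − 0.55 = 0.45
NOT α OR β = max(a, b) on (0.45, 0.39) = 0.45
β AND (NOT α OR β) = min(a, b) on (0.39, 0.45) = 0.39
NOT ε = 1 − 0.17 = 0.83
NOT ε OR ε = max(a, b) on (0.83, 0.17) = 0.83
(NOT ε OR ε) AND γ = min(a, b) on (0.83, 0.18) = 0.18
(β AND (NOT α OR β)) AND ((NOT ε OR ε) AND γ) = min(a, b) on (0.39, 0.18) = 0.18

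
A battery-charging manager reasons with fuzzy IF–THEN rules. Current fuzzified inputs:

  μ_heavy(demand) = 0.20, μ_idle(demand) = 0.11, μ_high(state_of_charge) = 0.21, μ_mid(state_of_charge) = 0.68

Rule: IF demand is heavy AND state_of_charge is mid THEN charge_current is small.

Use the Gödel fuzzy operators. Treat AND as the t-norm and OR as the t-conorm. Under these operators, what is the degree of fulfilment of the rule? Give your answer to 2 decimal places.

0.20

firing strength: heavy=0.20, mid=0.68; AND[min(a, b)] → w = 0.20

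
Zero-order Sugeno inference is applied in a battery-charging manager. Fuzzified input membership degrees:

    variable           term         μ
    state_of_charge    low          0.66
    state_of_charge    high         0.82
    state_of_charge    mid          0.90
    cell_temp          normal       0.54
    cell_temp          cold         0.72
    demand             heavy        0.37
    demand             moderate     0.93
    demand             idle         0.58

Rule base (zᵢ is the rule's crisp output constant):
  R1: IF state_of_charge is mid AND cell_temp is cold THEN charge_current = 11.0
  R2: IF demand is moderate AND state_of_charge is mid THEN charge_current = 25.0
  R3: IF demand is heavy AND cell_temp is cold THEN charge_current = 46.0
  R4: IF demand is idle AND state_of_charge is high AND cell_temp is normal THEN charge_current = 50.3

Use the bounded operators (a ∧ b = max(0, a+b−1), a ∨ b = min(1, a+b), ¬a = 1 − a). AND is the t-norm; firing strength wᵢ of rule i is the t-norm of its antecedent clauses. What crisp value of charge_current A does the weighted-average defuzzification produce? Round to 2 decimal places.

20.59

R1 (z=11.0): mid=0.90, cold=0.72; AND[max(0, a+b−1)] → w = 0.62
R2 (z=25.0): moderate=0.93, mid=0.90; AND[max(0, a+b−1)] → w = 0.83
R3 (z=46.0): heavy=0.37, cold=0.72; AND[max(0, a+b−1)] → w = 0.09
R4 (z=50.3): idle=0.58, high=0.82, normal=0.54; AND[max(0, a+b−1)] → w = 0.00
Weighted average = (0.62·11.0 + 0.83·25.0 + 0.09·46.0 + 0.00·50.3) / (0.62 + 0.83 + 0.09 + 0.00)
  = 31.7100 / 1.5400 = 20.59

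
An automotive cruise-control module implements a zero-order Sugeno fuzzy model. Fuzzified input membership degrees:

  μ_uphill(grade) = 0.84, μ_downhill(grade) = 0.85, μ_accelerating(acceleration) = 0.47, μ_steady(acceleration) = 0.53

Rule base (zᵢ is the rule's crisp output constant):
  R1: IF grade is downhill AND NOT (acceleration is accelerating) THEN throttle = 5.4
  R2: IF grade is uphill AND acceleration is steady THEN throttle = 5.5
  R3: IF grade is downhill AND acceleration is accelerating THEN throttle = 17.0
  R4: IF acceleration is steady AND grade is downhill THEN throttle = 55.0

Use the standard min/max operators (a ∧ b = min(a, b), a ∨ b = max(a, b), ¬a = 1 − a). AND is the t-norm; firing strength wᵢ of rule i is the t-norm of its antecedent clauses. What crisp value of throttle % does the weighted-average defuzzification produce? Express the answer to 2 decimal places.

20.83

R1 (z=5.4): downhill=0.85, ¬accelerating=1−0.47=0.53; AND[min(a, b)] → w = 0.53
R2 (z=5.5): uphill=0.84, steady=0.53; AND[min(a, b)] → w = 0.53
R3 (z=17.0): downhill=0.85, accelerating=0.47; AND[min(a, b)] → w = 0.47
R4 (z=55.0): steady=0.53, downhill=0.85; AND[min(a, b)] → w = 0.53
Weighted average = (0.53·5.4 + 0.53·5.5 + 0.47·17.0 + 0.53·55.0) / (0.53 + 0.53 + 0.47 + 0.53)
  = 42.9170 / 2.0600 = 20.83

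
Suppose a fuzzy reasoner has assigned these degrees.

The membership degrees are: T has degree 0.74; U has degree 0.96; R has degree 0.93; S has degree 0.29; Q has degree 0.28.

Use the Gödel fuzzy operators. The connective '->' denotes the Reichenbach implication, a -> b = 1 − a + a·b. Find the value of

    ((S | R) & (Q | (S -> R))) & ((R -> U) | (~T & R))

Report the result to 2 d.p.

S | R = max(a, b) on (0.29, 0.93) = 0.93
S -> R  [Reichenbach: 1 − a + a·b] with a=0.29, b=0.93 → 0.98
Q | (S -> R) = max(a, b) on (0.28, 0.98) = 0.98
(S | R) & (Q | (S -> R)) = min(a, b) on (0.93, 0.98) = 0.93
R -> U  [Reichenbach: 1 − a + a·b] with a=0.93, b=0.96 → 0.96
~T = 1 − 0.74 = 0.26
~T & R = min(a, b) on (0.26, 0.93) = 0.26
(R -> U) | (~T & R) = max(a, b) on (0.96, 0.26) = 0.96
((S | R) & (Q | (S -> R))) & ((R -> U) | (~T & R)) = min(a, b) on (0.93, 0.96) = 0.93

0.93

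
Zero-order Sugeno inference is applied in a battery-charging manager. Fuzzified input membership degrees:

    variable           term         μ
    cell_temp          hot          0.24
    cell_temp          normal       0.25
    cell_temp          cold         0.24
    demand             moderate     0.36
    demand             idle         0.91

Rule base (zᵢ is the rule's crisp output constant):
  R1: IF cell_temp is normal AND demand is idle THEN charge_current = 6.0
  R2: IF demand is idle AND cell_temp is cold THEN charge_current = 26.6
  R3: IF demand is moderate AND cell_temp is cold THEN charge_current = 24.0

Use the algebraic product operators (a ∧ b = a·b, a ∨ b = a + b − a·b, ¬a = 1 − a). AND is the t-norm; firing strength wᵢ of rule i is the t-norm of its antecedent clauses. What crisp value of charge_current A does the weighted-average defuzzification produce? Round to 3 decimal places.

17.374

R1 (z=6.0): normal=0.25, idle=0.91; AND[a·b] → w = 0.2275
R2 (z=26.6): idle=0.91, cold=0.24; AND[a·b] → w = 0.2184
R3 (z=24.0): moderate=0.36, cold=0.24; AND[a·b] → w = 0.0864
Weighted average = (0.2275·6.0 + 0.2184·26.6 + 0.0864·24.0) / (0.2275 + 0.2184 + 0.0864)
  = 9.2480 / 0.5323 = 17.374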